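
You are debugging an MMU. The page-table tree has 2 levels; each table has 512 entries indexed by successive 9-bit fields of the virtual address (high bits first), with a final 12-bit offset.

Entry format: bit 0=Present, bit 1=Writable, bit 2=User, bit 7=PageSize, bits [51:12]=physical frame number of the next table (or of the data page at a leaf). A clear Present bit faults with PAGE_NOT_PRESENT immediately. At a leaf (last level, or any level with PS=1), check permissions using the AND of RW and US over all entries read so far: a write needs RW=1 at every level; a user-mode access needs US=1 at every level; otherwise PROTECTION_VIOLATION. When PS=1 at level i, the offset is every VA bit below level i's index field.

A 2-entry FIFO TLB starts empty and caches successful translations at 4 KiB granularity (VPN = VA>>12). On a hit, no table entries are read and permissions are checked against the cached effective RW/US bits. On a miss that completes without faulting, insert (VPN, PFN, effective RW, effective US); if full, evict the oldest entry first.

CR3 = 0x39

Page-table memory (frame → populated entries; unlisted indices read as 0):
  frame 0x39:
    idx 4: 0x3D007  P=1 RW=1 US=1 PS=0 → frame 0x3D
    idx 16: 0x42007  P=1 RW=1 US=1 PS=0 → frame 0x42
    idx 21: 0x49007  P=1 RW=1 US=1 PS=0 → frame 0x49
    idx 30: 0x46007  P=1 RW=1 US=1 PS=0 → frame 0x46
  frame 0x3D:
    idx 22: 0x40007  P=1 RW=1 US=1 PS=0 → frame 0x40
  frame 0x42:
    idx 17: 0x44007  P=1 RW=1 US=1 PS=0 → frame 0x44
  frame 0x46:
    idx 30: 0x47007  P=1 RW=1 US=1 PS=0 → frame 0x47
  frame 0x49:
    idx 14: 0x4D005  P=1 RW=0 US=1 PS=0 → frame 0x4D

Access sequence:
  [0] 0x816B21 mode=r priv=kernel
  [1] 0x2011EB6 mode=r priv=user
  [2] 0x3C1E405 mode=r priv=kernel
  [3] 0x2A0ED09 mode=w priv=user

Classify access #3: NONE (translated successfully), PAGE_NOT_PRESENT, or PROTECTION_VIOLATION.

Per-access translation:
#0 VA=0x816B21 (r,kernel):
  lvl0: tbl 0x39, slot 4 ⇒ 0x3D007 (P1/RW1/US1/PS0)
  lvl1: tbl 0x3D, slot 22 ⇒ 0x40007 (P1/RW1/US1/PS0)
  ⇒ phys 0x40B21  [2 reads]
#1 VA=0x2011EB6 (r,user):
  lvl0: tbl 0x39, slot 16 ⇒ 0x42007 (P1/RW1/US1/PS0)
  lvl1: tbl 0x42, slot 17 ⇒ 0x44007 (P1/RW1/US1/PS0)
  ⇒ phys 0x44EB6  [2 reads]
#2 VA=0x3C1E405 (r,kernel):
  lvl0: tbl 0x39, slot 30 ⇒ 0x46007 (P1/RW1/US1/PS0)
  lvl1: tbl 0x46, slot 30 ⇒ 0x47007 (P1/RW1/US1/PS0)
  ⇒ phys 0x47405  [2 reads]
#3 VA=0x2A0ED09 (w,user):
  lvl0: tbl 0x39, slot 21 ⇒ 0x49007 (P1/RW1/US1/PS0)
  lvl1: tbl 0x49, slot 14 ⇒ 0x4D005 (P1/RW0/US1/PS0)
  ⇒ fault: PROTECTION_VIOLATION  — 2 lookups

Access #3 fault: PROTECTION_VIOLATION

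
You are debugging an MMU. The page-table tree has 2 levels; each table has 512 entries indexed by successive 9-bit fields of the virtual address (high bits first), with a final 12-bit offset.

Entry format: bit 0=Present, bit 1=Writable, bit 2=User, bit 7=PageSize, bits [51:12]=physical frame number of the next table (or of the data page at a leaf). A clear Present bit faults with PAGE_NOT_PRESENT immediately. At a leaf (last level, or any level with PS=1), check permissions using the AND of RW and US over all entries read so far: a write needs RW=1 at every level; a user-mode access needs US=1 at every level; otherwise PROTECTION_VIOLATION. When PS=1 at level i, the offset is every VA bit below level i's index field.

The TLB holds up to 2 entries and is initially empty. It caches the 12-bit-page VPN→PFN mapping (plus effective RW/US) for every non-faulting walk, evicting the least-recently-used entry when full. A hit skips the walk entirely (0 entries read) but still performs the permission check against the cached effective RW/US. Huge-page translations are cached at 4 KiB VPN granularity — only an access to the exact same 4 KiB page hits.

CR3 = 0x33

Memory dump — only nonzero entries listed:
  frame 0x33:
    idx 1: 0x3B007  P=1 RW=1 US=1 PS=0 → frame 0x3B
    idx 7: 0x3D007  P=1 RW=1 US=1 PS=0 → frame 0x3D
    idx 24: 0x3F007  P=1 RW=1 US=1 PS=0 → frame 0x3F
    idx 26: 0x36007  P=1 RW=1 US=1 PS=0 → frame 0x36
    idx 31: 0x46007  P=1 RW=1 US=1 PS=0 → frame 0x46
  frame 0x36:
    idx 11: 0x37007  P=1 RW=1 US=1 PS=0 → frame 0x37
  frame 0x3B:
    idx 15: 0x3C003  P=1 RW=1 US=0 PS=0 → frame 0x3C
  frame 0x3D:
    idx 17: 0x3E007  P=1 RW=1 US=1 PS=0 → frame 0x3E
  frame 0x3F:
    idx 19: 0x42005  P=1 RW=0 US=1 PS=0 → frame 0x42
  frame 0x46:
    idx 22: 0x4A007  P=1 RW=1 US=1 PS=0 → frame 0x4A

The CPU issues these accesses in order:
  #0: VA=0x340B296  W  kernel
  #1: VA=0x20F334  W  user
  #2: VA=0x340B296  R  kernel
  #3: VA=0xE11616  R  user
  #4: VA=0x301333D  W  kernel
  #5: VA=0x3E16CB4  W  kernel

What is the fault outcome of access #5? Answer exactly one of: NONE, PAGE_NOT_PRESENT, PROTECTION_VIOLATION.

Walk each access:
#0 VA=0x340B296 (w,kernel):
  [0] read 0x33 idx=26: raw=0x36007 flags P=1 W=1 U=1 S=0
  [1] read 0x36 idx=11: raw=0x37007 flags P=1 W=1 U=1 S=0
  → PA=0x37296  (2 entries read)
#1 VA=0x20F334 (w,user):
  [0] read 0x33 idx=1: raw=0x3B007 flags P=1 W=1 U=1 S=0
  [1] read 0x3B idx=15: raw=0x3C003 flags P=1 W=1 U=0 S=0
  ⇒ fault: PROTECTION_VIOLATION  — 2 lookups
#2 VA=0x340B296 (r,kernel):
  TLB hit vpn=0x340B → PA=0x37296
#3 VA=0xE11616 (r,user):
  [0] read 0x33 idx=7: raw=0x3D007 flags P=1 W=1 U=1 S=0
  [1] read 0x3D idx=17: raw=0x3E007 flags P=1 W=1 U=1 S=0
  → PA=0x3E616  (2 entries read)
#4 VA=0x301333D (w,kernel):
  [0] read 0x33 idx=24: raw=0x3F007 flags P=1 W=1 U=1 S=0
  [1] read 0x3F idx=19: raw=0x42005 flags P=1 W=0 U=1 S=0
  ⇒ fault: PROTECTION_VIOLATION  — 2 lookups
#5 VA=0x3E16CB4 (w,kernel):
  [0] read 0x33 idx=31: raw=0x46007 flags P=1 W=1 U=1 S=0
  [1] read 0x46 idx=22: raw=0x4A007 flags P=1 W=1 U=1 S=0
  → PA=0x4ACB4  (2 entries read)

Access #5 fault: NONE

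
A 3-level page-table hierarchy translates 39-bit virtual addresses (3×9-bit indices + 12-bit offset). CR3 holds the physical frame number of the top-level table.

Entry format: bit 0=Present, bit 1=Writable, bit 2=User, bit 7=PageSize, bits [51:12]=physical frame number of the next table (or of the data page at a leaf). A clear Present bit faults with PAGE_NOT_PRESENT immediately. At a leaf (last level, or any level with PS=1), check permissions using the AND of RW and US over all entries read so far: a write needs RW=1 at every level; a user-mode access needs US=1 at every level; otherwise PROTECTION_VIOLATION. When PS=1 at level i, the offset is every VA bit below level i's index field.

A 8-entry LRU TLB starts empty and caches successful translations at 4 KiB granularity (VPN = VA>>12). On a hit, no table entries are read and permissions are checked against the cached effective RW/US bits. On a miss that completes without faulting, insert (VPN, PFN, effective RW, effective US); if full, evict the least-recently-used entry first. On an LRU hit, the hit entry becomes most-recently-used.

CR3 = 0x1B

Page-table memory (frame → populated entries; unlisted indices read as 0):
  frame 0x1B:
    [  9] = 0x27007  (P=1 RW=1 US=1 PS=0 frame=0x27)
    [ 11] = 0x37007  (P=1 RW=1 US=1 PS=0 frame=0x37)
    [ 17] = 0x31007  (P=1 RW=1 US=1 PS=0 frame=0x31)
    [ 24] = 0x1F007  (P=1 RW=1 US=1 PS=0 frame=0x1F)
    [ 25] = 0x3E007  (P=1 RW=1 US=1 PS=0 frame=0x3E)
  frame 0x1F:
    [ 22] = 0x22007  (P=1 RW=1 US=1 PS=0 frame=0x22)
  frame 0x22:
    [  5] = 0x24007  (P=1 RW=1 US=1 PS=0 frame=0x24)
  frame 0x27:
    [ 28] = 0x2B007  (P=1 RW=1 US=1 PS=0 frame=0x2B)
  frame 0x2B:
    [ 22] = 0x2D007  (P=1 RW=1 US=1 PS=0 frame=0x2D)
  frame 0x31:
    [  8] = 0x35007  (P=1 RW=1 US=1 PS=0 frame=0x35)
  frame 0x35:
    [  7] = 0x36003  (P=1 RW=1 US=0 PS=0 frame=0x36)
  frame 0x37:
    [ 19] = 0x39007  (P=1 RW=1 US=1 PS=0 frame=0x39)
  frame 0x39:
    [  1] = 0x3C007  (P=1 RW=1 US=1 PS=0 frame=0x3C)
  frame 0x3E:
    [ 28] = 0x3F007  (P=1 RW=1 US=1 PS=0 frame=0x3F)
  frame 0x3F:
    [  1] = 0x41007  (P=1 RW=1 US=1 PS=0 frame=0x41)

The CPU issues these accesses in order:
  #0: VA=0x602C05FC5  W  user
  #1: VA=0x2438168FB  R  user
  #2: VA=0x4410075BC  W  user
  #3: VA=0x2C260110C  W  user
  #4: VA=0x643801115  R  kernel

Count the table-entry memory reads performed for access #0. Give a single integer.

Walk each access:
#0 VA=0x602C05FC5 (w,user):
  L0 @0x1B[24] → 0x1F007  P=1,RW=1,US=1,PS=0
  L1 @0x1F[22] → 0x22007  P=1,RW=1,US=1,PS=0
  L2 @0x22[5] → 0x24007  P=1,RW=1,US=1,PS=0
  ✓ 0x24FC5  — 3 lookups
#1 VA=0x2438168FB (r,user):
  L0 @0x1B[9] → 0x27007  P=1,RW=1,US=1,PS=0
  L1 @0x27[28] → 0x2B007  P=1,RW=1,US=1,PS=0
  L2 @0x2B[22] → 0x2D007  P=1,RW=1,US=1,PS=0
  ✓ 0x2D8FB  — 3 lookups
#2 VA=0x4410075BC (w,user):
  L0 @0x1B[17] → 0x31007  P=1,RW=1,US=1,PS=0
  L1 @0x31[8] → 0x35007  P=1,RW=1,US=1,PS=0
  L2 @0x35[7] → 0x36003  P=1,RW=1,US=0,PS=0
  ✗ PROTECTION_VIOLATION  [3 reads]
#3 VA=0x2C260110C (w,user):
  L0 @0x1B[11] → 0x37007  P=1,RW=1,US=1,PS=0
  L1 @0x37[19] → 0x39007  P=1,RW=1,US=1,PS=0
  L2 @0x39[1] → 0x3C007  P=1,RW=1,US=1,PS=0
  ✓ 0x3C10C  — 3 lookups
#4 VA=0x643801115 (r,kernel):
  L0 @0x1B[25] → 0x3E007  P=1,RW=1,US=1,PS=0
  L1 @0x3E[28] → 0x3F007  P=1,RW=1,US=1,PS=0
  L2 @0x3F[1] → 0x41007  P=1,RW=1,US=1,PS=0
  ✓ 0x41115  — 3 lookups

Entries read for #0: 3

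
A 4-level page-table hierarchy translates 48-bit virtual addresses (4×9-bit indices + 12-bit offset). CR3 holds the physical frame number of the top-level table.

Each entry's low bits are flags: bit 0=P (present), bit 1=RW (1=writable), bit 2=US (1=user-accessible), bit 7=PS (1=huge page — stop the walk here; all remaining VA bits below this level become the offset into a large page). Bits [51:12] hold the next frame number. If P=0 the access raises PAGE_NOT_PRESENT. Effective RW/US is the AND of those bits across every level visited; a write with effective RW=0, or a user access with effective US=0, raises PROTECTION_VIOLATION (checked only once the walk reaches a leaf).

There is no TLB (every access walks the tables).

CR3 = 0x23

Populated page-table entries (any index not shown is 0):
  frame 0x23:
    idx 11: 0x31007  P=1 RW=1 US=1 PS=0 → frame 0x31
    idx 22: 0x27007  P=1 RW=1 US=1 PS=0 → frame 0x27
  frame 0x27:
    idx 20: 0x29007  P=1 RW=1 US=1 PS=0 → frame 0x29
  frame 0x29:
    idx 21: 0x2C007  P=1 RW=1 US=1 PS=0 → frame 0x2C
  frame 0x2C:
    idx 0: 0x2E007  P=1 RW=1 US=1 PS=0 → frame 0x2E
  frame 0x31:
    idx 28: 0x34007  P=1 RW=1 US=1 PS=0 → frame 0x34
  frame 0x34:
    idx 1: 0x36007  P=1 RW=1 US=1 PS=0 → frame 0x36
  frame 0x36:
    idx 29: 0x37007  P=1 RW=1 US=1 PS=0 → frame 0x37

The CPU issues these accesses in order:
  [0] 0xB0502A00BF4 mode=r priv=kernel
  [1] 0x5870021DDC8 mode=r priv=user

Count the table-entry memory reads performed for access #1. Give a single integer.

Per-access translation:
#0 VA=0xB0502A00BF4 (r,kernel):
  lvl0: tbl 0x23, slot 22 ⇒ 0x27007 (P1/RW1/US1/PS0)
  lvl1: tbl 0x27, slot 20 ⇒ 0x29007 (P1/RW1/US1/PS0)
  lvl2: tbl 0x29, slot 21 ⇒ 0x2C007 (P1/RW1/US1/PS0)
  lvl3: tbl 0x2C, slot 0 ⇒ 0x2E007 (P1/RW1/US1/PS0)
  → PA=0x2EBF4  (4 entries read)
#1 VA=0x5870021DDC8 (r,user):
  lvl0: tbl 0x23, slot 11 ⇒ 0x31007 (P1/RW1/US1/PS0)
  lvl1: tbl 0x31, slot 28 ⇒ 0x34007 (P1/RW1/US1/PS0)
  lvl2: tbl 0x34, slot 1 ⇒ 0x36007 (P1/RW1/US1/PS0)
  lvl3: tbl 0x36, slot 29 ⇒ 0x37007 (P1/RW1/US1/PS0)
  → PA=0x37DC8  (4 entries read)

Entries read for #1: 4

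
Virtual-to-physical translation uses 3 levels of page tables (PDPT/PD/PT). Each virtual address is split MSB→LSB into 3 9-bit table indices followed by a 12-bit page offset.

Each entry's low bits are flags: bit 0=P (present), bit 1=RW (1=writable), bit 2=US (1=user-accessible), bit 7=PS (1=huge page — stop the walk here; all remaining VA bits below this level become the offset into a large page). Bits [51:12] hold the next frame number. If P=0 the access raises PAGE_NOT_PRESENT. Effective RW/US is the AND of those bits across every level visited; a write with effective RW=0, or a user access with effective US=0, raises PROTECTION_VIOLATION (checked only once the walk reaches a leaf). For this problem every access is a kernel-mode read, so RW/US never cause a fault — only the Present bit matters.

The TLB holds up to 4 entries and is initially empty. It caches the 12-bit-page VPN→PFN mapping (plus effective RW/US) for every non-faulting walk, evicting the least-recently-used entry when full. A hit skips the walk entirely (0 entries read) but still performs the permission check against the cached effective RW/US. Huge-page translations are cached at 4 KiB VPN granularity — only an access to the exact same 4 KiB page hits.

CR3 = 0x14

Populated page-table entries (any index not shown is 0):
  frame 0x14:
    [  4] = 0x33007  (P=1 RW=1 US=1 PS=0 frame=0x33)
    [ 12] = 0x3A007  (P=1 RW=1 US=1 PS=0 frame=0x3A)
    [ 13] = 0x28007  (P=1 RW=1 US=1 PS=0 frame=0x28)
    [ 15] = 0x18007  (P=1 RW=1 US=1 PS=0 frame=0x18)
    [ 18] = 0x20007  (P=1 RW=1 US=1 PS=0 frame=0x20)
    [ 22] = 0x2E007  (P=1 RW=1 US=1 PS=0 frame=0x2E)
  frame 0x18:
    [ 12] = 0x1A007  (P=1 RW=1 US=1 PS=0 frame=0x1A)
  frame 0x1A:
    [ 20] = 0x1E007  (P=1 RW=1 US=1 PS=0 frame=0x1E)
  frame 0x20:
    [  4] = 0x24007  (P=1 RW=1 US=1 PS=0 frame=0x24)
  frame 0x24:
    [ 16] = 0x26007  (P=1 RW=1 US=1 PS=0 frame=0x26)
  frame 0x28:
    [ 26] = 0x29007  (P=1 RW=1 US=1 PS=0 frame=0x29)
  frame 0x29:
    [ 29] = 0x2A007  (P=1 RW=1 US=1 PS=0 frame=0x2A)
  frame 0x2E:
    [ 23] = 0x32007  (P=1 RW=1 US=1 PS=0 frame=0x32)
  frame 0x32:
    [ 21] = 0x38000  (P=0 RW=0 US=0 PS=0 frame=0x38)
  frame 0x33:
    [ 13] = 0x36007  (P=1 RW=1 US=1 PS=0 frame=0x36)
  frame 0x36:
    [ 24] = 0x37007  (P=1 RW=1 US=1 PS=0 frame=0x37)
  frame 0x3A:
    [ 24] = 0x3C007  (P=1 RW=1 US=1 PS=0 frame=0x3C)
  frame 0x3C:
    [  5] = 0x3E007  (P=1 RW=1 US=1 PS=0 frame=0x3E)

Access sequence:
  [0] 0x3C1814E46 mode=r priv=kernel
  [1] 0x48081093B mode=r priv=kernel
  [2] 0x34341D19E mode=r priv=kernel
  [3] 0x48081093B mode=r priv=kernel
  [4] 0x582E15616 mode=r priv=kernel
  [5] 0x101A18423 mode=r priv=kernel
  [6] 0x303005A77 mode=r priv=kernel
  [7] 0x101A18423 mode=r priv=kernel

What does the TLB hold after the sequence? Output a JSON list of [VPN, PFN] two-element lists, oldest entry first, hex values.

Per-access translation:
#0 VA=0x3C1814E46 (r,kernel):
  L0: frame=0x14 idx=15 entry=0x18007 [P=1 RW=1 US=1 PS=0]
  L1: frame=0x18 idx=12 entry=0x1A007 [P=1 RW=1 US=1 PS=0]
  L2: frame=0x1A idx=20 entry=0x1E007 [P=1 RW=1 US=1 PS=0]
  ⇒ phys 0x1EE46  [3 reads]
#1 VA=0x48081093B (r,kernel):
  L0: frame=0x14 idx=18 entry=0x20007 [P=1 RW=1 US=1 PS=0]
  L1: frame=0x20 idx=4 entry=0x24007 [P=1 RW=1 US=1 PS=0]
  L2: frame=0x24 idx=16 entry=0x26007 [P=1 RW=1 US=1 PS=0]
  ⇒ phys 0x2693B  [3 reads]
#2 VA=0x34341D19E (r,kernel):
  L0: frame=0x14 idx=13 entry=0x28007 [P=1 RW=1 US=1 PS=0]
  L1: frame=0x28 idx=26 entry=0x29007 [P=1 RW=1 US=1 PS=0]
  L2: frame=0x29 idx=29 entry=0x2A007 [P=1 RW=1 US=1 PS=0]
  ⇒ phys 0x2A19E  [3 reads]
#3 VA=0x48081093B (r,kernel):
  TLB hit vpn=0x480810 → PA=0x2693B
#4 VA=0x582E15616 (r,kernel):
  L0: frame=0x14 idx=22 entry=0x2E007 [P=1 RW=1 US=1 PS=0]
  L1: frame=0x2E idx=23 entry=0x32007 [P=1 RW=1 US=1 PS=0]
  L2: frame=0x32 idx=21 entry=0x38000 [P=0 RW=0 US=0 PS=0]
  ⇒ fault: PAGE_NOT_PRESENT  — 3 lookups
#5 VA=0x101A18423 (r,kernel):
  L0: frame=0x14 idx=4 entry=0x33007 [P=1 RW=1 US=1 PS=0]
  L1: frame=0x33 idx=13 entry=0x36007 [P=1 RW=1 US=1 PS=0]
  L2: frame=0x36 idx=24 entry=0x37007 [P=1 RW=1 US=1 PS=0]
  ⇒ phys 0x37423  [3 reads]
#6 VA=0x303005A77 (r,kernel):
  L0: frame=0x14 idx=12 entry=0x3A007 [P=1 RW=1 US=1 PS=0]
  L1: frame=0x3A idx=24 entry=0x3C007 [P=1 RW=1 US=1 PS=0]
  L2: frame=0x3C idx=5 entry=0x3E007 [P=1 RW=1 US=1 PS=0]
  ⇒ phys 0x3EA77  [3 reads]
#7 VA=0x101A18423 (r,kernel):
  TLB hit vpn=0x101A18 → PA=0x37423

TLB: [["0x34341D", "0x2A"], ["0x480810", "0x26"], ["0x303005", "0x3E"], ["0x101A18", "0x37"]]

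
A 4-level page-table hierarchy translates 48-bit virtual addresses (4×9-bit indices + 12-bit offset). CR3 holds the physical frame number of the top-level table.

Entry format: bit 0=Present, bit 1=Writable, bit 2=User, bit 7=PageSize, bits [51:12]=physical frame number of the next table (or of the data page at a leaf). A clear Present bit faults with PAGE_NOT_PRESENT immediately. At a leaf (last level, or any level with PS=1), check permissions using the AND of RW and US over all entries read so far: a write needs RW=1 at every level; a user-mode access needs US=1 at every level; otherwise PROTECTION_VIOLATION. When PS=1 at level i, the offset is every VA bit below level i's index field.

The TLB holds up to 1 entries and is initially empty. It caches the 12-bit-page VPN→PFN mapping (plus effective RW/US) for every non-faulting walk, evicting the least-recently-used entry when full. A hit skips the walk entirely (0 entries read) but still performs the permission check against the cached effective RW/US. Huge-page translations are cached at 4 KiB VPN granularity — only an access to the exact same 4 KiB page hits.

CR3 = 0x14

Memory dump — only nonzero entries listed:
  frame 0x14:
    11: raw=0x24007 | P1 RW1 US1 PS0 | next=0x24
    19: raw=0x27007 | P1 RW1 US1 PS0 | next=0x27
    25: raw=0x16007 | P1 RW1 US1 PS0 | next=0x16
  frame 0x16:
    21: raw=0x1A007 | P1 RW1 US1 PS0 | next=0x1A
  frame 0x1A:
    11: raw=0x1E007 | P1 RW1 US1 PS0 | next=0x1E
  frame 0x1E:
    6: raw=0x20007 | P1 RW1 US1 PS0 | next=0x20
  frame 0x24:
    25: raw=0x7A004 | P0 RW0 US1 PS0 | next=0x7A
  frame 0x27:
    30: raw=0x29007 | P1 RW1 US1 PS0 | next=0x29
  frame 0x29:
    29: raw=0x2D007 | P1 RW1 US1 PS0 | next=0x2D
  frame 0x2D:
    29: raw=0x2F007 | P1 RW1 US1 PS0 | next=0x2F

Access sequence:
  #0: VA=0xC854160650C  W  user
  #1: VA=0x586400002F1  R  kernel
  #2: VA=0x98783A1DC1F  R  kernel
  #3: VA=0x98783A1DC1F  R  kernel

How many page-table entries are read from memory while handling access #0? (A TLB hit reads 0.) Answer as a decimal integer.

Walk each access:
#0 VA=0xC854160650C (w,user):
  L0: frame=0x14 idx=25 entry=0x16007 [P=1 RW=1 US=1 PS=0]
  L1: frame=0x16 idx=21 entry=0x1A007 [P=1 RW=1 US=1 PS=0]
  L2: frame=0x1A idx=11 entry=0x1E007 [P=1 RW=1 US=1 PS=0]
  L3: frame=0x1E idx=6 entry=0x20007 [P=1 RW=1 US=1 PS=0]
  ✓ 0x2050C  — 4 lookups
#1 VA=0x586400002F1 (r,kernel):
  L0: frame=0x14 idx=11 entry=0x24007 [P=1 RW=1 US=1 PS=0]
  L1: frame=0x24 idx=25 entry=0x7A004 [P=0 RW=0 US=1 PS=0]
  → PAGE_NOT_PRESENT  (2 entries read)
#2 VA=0x98783A1DC1F (r,kernel):
  L0: frame=0x14 idx=19 entry=0x27007 [P=1 RW=1 US=1 PS=0]
  L1: frame=0x27 idx=30 entry=0x29007 [P=1 RW=1 US=1 PS=0]
  L2: frame=0x29 idx=29 entry=0x2D007 [P=1 RW=1 US=1 PS=0]
  L3: frame=0x2D idx=29 entry=0x2F007 [P=1 RW=1 US=1 PS=0]
  ✓ 0x2FC1F  — 4 lookups
#3 VA=0x98783A1DC1F (r,kernel):
  TLB hit vpn=0x98783A1D → PA=0x2FC1F

Entries read for #0: 4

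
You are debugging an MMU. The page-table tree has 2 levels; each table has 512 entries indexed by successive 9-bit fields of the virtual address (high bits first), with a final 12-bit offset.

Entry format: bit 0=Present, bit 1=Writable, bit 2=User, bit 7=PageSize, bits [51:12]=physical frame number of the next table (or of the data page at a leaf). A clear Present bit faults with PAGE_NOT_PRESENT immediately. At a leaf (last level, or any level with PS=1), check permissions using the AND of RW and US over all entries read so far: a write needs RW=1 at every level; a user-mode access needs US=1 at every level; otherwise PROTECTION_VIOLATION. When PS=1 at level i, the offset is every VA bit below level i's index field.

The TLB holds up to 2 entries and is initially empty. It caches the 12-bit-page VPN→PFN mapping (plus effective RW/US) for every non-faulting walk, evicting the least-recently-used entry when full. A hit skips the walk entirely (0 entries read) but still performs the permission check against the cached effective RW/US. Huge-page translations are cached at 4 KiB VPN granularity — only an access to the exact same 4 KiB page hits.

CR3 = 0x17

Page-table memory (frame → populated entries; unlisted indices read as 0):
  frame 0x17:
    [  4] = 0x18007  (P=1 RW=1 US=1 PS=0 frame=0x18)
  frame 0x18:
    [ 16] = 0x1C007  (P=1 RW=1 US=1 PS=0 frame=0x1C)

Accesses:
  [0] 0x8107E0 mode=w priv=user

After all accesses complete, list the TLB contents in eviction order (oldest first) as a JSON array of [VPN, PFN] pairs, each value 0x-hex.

Per-access translation:
#0 VA=0x8107E0 (w,user):
  lvl0: tbl 0x17, slot 4 ⇒ 0x18007 (P1/RW1/US1/PS0)
  lvl1: tbl 0x18, slot 16 ⇒ 0x1C007 (P1/RW1/US1/PS0)
  ⇒ phys 0x1C7E0  [2 reads]

TLB: [["0x810", "0x1C"]]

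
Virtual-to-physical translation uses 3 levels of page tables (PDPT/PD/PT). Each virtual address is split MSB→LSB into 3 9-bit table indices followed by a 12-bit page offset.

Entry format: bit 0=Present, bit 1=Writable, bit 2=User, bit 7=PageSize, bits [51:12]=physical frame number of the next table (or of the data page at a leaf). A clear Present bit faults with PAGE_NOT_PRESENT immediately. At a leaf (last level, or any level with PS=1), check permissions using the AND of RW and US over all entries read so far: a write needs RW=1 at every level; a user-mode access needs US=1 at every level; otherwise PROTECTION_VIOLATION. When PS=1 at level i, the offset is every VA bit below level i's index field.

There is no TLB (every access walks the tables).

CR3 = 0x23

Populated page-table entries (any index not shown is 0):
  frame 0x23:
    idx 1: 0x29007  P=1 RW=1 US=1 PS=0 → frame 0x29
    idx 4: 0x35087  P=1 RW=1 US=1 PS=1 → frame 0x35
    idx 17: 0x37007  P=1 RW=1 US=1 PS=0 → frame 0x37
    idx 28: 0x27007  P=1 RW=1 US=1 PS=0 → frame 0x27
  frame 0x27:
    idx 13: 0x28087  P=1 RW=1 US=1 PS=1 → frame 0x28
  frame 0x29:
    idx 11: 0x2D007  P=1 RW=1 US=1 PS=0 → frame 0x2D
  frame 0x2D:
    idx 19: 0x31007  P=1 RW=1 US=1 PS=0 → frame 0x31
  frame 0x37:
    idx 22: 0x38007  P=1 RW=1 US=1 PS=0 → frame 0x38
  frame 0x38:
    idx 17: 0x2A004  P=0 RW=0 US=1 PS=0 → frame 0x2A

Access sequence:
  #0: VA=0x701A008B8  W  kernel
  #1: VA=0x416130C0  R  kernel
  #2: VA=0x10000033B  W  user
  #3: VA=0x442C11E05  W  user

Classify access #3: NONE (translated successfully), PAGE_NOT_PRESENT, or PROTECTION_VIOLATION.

Per-access translation:
#0 VA=0x701A008B8 (w,kernel):
  lvl0: tbl 0x23, slot 28 ⇒ 0x27007 (P1/RW1/US1/PS0)
  lvl1: tbl 0x27, slot 13 ⇒ 0x28087 (P1/RW1/US1/PS1)
  ✓ 0x288B8 (huge @L1)  — 2 lookups
#1 VA=0x416130C0 (r,kernel):
  lvl0: tbl 0x23, slot 1 ⇒ 0x29007 (P1/RW1/US1/PS0)
  lvl1: tbl 0x29, slot 11 ⇒ 0x2D007 (P1/RW1/US1/PS0)
  lvl2: tbl 0x2D, slot 19 ⇒ 0x31007 (P1/RW1/US1/PS0)
  ✓ 0x310C0  — 3 lookups
#2 VA=0x10000033B (w,user):
  lvl0: tbl 0x23, slot 4 ⇒ 0x35087 (P1/RW1/US1/PS1)
  ✓ 0x3533B (huge @L0)  — 1 lookups
#3 VA=0x442C11E05 (w,user):
  lvl0: tbl 0x23, slot 17 ⇒ 0x37007 (P1/RW1/US1/PS0)
  lvl1: tbl 0x37, slot 22 ⇒ 0x38007 (P1/RW1/US1/PS0)
  lvl2: tbl 0x38, slot 17 ⇒ 0x2A004 (P0/RW0/US1/PS0)
  → PAGE_NOT_PRESENT  (3 entries read)

Access #3 fault: PAGE_NOT_PRESENT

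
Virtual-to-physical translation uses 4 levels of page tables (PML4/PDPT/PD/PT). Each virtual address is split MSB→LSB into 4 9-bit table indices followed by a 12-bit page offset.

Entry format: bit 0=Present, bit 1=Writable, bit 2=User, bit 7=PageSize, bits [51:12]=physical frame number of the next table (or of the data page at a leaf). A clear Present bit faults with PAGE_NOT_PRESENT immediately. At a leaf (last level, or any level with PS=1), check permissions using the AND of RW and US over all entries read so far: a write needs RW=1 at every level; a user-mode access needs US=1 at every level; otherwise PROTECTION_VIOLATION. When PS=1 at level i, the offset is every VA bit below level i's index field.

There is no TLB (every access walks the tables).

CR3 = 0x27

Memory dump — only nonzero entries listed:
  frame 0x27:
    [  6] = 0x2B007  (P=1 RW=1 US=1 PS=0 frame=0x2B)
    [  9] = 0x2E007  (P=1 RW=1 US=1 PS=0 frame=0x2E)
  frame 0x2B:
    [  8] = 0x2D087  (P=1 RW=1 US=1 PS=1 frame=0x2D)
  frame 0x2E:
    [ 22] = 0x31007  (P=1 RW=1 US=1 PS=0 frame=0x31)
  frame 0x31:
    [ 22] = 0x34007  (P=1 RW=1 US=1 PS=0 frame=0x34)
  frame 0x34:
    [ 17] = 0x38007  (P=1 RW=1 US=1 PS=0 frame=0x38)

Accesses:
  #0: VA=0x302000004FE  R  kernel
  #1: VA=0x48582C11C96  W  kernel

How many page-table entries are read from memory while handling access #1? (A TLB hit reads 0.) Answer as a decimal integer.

Per-access translation:
#0 VA=0x302000004FE (r,kernel):
  L0: frame=0x27 idx=6 entry=0x2B007 [P=1 RW=1 US=1 PS=0]
  L1: frame=0x2B idx=8 entry=0x2D087 [P=1 RW=1 US=1 PS=1]
  ⇒ phys 0x2D4FE (huge @L1)  [2 reads]
#1 VA=0x48582C11C96 (w,kernel):
  L0: frame=0x27 idx=9 entry=0x2E007 [P=1 RW=1 US=1 PS=0]
  L1: frame=0x2E idx=22 entry=0x31007 [P=1 RW=1 US=1 PS=0]
  L2: frame=0x31 idx=22 entry=0x34007 [P=1 RW=1 US=1 PS=0]
  L3: frame=0x34 idx=17 entry=0x38007 [P=1 RW=1 US=1 PS=0]
  ⇒ phys 0x38C96  [4 reads]

Entries read for #1: 4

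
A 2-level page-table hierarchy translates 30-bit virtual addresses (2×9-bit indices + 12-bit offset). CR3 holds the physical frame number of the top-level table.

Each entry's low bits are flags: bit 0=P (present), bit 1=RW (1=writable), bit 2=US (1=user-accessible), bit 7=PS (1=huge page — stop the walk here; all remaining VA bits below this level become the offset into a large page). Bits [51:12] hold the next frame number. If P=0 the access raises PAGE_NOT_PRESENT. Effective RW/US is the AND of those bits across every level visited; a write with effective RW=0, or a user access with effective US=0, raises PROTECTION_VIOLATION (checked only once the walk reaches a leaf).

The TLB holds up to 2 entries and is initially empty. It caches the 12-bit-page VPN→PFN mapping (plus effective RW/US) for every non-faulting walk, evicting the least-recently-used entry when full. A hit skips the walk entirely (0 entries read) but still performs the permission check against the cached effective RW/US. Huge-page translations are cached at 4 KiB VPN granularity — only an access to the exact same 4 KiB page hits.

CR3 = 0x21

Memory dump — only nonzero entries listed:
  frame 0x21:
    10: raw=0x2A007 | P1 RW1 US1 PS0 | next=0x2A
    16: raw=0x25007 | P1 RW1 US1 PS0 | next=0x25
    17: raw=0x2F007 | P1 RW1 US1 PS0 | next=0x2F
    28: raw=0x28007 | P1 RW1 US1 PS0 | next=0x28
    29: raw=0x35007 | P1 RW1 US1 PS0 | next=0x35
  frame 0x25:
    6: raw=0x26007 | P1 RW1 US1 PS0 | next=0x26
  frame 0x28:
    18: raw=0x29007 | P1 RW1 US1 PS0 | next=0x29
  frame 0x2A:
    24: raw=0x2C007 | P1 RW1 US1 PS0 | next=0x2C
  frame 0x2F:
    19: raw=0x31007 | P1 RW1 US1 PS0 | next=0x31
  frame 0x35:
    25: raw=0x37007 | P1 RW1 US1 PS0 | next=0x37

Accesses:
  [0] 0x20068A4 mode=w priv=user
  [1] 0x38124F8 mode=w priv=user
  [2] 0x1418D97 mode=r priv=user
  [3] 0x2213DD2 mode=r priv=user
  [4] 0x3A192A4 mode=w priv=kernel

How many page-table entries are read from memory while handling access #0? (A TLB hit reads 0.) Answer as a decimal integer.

Walk each access:
#0 VA=0x20068A4 (w,user):
  L0 @0x21[16] → 0x25007  P=1,RW=1,US=1,PS=0
  L1 @0x25[6] → 0x26007  P=1,RW=1,US=1,PS=0
  → PA=0x268A4  (2 entries read)
#1 VA=0x38124F8 (w,user):
  L0 @0x21[28] → 0x28007  P=1,RW=1,US=1,PS=0
  L1 @0x28[18] → 0x29007  P=1,RW=1,US=1,PS=0
  → PA=0x294F8  (2 entries read)
#2 VA=0x1418D97 (r,user):
  L0 @0x21[10] → 0x2A007  P=1,RW=1,US=1,PS=0
  L1 @0x2A[24] → 0x2C007  P=1,RW=1,US=1,PS=0
  → PA=0x2CD97  (2 entries read)
#3 VA=0x2213DD2 (r,user):
  L0 @0x21[17] → 0x2F007  P=1,RW=1,US=1,PS=0
  L1 @0x2F[19] → 0x31007  P=1,RW=1,US=1,PS=0
  → PA=0x31DD2  (2 entries read)
#4 VA=0x3A192A4 (w,kernel):
  L0 @0x21[29] → 0x35007  P=1,RW=1,US=1,PS=0
  L1 @0x35[25] → 0x37007  P=1,RW=1,US=1,PS=0
  → PA=0x372A4  (2 entries read)

Entries read for #0: 2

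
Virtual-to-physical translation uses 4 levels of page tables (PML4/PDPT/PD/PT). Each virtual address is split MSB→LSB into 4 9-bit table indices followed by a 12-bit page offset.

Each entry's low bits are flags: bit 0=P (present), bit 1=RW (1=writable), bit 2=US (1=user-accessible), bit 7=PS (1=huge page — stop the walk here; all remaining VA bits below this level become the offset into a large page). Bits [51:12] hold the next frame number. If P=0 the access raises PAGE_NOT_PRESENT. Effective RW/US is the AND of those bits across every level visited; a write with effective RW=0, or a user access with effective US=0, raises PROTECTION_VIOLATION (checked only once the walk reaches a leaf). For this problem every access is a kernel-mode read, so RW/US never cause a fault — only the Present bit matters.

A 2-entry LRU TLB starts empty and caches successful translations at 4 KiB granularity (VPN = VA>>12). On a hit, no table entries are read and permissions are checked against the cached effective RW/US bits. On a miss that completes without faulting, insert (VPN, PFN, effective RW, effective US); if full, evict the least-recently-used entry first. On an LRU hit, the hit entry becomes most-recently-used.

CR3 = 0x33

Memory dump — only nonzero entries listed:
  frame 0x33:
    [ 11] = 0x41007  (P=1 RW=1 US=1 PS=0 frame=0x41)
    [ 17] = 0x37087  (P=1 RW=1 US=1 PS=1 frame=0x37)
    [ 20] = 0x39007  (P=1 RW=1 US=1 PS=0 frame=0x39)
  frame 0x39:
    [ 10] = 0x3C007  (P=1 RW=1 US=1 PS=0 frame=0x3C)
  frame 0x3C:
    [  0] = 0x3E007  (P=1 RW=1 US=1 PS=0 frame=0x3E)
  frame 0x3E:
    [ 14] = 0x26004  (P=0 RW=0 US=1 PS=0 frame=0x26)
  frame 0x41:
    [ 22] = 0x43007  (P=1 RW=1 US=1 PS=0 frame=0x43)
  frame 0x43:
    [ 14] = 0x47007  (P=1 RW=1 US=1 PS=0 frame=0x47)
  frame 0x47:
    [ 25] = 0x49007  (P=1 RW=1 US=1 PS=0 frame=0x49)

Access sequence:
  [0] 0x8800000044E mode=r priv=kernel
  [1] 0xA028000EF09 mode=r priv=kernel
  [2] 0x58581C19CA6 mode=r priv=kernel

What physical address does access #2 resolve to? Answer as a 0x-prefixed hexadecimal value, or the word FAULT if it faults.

Per-access translation:
#0 VA=0x8800000044E (r,kernel):
  L0: frame=0x33 idx=17 entry=0x37087 [P=1 RW=1 US=1 PS=1]
  → PA=0x3744E (huge @L0)  (1 entries read)
#1 VA=0xA028000EF09 (r,kernel):
  L0: frame=0x33 idx=20 entry=0x39007 [P=1 RW=1 US=1 PS=0]
  L1: frame=0x39 idx=10 entry=0x3C007 [P=1 RW=1 US=1 PS=0]
  L2: frame=0x3C idx=0 entry=0x3E007 [P=1 RW=1 US=1 PS=0]
  L3: frame=0x3E idx=14 entry=0x26004 [P=0 RW=0 US=1 PS=0]
  ⇒ fault: PAGE_NOT_PRESENT  — 4 lookups
#2 VA=0x58581C19CA6 (r,kernel):
  L0: frame=0x33 idx=11 entry=0x41007 [P=1 RW=1 US=1 PS=0]
  L1: frame=0x41 idx=22 entry=0x43007 [P=1 RW=1 US=1 PS=0]
  L2: frame=0x43 idx=14 entry=0x47007 [P=1 RW=1 US=1 PS=0]
  L3: frame=0x47 idx=25 entry=0x49007 [P=1 RW=1 US=1 PS=0]
  → PA=0x49CA6  (4 entries read)

Access #2 PA: 0x49CA6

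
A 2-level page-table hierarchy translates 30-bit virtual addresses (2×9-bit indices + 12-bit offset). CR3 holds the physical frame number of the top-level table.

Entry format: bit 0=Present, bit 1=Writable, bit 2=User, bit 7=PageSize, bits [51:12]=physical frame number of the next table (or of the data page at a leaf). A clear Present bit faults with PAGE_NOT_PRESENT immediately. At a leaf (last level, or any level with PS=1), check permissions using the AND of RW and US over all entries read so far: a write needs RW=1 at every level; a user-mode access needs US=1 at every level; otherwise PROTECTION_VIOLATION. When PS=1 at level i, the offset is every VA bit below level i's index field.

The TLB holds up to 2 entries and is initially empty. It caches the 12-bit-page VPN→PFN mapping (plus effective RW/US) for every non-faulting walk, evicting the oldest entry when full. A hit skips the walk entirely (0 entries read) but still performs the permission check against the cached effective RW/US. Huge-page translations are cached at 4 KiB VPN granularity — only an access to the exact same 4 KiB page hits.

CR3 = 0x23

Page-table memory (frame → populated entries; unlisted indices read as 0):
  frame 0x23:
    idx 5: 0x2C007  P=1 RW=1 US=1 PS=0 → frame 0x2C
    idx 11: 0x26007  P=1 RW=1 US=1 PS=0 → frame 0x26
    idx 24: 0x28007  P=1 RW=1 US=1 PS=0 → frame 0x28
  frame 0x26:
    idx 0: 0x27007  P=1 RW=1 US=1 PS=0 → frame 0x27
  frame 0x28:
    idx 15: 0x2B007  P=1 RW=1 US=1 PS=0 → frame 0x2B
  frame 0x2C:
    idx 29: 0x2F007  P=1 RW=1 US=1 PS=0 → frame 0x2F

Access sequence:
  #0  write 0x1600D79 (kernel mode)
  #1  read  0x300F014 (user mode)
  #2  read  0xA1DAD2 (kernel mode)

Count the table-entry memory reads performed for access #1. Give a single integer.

Walk each access:
#0 VA=0x1600D79 (w,kernel):
  L0: frame=0x23 idx=11 entry=0x26007 [P=1 RW=1 US=1 PS=0]
  L1: frame=0x26 idx=0 entry=0x27007 [P=1 RW=1 US=1 PS=0]
  → PA=0x27D79  (2 entries read)
#1 VA=0x300F014 (r,user):
  L0: frame=0x23 idx=24 entry=0x28007 [P=1 RW=1 US=1 PS=0]
  L1: frame=0x28 idx=15 entry=0x2B007 [P=1 RW=1 US=1 PS=0]
  → PA=0x2B014  (2 entries read)
#2 VA=0xA1DAD2 (r,kernel):
  L0: frame=0x23 idx=5 entry=0x2C007 [P=1 RW=1 US=1 PS=0]
  L1: frame=0x2C idx=29 entry=0x2F007 [P=1 RW=1 US=1 PS=0]
  → PA=0x2FAD2  (2 entries read)

Entries read for #1: 2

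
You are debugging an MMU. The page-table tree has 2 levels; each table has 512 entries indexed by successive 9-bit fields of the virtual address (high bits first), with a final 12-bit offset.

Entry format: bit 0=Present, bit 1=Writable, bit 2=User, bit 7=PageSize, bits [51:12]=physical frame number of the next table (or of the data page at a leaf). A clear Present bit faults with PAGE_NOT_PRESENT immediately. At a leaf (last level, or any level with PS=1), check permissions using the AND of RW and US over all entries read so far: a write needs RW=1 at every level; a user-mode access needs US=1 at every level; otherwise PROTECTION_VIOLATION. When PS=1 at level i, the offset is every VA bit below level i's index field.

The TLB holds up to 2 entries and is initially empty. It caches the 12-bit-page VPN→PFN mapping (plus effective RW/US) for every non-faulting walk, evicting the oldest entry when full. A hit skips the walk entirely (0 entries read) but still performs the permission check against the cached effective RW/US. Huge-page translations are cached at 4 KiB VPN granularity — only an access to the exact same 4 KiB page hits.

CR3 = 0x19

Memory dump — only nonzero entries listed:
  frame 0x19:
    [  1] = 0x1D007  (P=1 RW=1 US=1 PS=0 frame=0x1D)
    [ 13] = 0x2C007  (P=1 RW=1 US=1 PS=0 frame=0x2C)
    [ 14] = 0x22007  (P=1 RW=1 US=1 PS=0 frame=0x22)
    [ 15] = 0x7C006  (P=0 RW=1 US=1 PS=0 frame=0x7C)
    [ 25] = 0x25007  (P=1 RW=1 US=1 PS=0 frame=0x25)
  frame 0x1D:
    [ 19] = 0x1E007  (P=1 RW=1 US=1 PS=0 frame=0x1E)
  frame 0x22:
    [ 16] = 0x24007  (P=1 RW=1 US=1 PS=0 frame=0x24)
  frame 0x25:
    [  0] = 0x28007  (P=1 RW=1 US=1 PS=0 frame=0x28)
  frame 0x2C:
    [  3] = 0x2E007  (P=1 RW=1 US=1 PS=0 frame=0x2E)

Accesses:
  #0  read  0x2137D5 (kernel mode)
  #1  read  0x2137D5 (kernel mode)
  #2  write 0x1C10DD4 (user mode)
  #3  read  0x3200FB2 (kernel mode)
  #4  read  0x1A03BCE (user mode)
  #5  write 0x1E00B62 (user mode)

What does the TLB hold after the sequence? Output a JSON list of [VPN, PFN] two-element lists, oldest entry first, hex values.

Trace:
#0 VA=0x2137D5 (r,kernel):
  [0] read 0x19 idx=1: raw=0x1D007 flags P=1 W=1 U=1 S=0
  [1] read 0x1D idx=19: raw=0x1E007 flags P=1 W=1 U=1 S=0
  ⇒ phys 0x1E7D5  [2 reads]
#1 VA=0x2137D5 (r,kernel):
  TLB hit vpn=0x213 → PA=0x1E7D5
#2 VA=0x1C10DD4 (w,user):
  [0] read 0x19 idx=14: raw=0x22007 flags P=1 W=1 U=1 S=0
  [1] read 0x22 idx=16: raw=0x24007 flags P=1 W=1 U=1 S=0
  ⇒ phys 0x24DD4  [2 reads]
#3 VA=0x3200FB2 (r,kernel):
  [0] read 0x19 idx=25: raw=0x25007 flags P=1 W=1 U=1 S=0
  [1] read 0x25 idx=0: raw=0x28007 flags P=1 W=1 U=1 S=0
  ⇒ phys 0x28FB2  [2 reads]
#4 VA=0x1A03BCE (r,user):
  [0] read 0x19 idx=13: raw=0x2C007 flags P=1 W=1 U=1 S=0
  [1] read 0x2C idx=3: raw=0x2E007 flags P=1 W=1 U=1 S=0
  ⇒ phys 0x2EBCE  [2 reads]
#5 VA=0x1E00B62 (w,user):
  [0] read 0x19 idx=15: raw=0x7C006 flags P=0 W=1 U=1 S=0
  ✗ PAGE_NOT_PRESENT  [1 reads]

TLB: [["0x3200", "0x28"], ["0x1A03", "0x2E"]]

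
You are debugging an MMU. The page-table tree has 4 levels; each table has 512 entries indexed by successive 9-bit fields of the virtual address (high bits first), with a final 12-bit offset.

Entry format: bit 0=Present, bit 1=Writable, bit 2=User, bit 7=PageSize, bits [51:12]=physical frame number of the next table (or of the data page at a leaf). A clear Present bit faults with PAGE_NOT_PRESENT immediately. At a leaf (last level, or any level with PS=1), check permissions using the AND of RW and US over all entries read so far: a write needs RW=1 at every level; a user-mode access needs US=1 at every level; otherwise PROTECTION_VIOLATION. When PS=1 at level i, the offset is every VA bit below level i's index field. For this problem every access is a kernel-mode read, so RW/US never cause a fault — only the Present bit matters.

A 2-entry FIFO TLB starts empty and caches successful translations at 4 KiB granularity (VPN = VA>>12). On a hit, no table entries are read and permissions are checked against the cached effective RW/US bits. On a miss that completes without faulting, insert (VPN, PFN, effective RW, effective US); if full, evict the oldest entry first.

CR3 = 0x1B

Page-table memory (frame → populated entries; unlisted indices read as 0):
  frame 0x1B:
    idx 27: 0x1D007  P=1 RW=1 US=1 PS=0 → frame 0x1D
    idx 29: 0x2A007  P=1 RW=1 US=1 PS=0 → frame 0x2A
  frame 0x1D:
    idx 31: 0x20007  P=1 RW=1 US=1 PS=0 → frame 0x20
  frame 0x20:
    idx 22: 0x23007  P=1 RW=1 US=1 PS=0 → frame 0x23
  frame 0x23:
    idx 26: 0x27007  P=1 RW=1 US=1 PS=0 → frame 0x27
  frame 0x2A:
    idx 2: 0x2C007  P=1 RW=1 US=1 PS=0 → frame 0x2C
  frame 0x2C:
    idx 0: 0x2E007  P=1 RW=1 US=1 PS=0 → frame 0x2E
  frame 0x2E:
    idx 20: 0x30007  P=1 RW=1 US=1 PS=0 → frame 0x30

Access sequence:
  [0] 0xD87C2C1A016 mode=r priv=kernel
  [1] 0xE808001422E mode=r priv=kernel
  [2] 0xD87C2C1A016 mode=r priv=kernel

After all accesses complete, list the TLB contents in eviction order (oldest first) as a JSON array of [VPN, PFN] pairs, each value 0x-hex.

Walk each access:
#0 VA=0xD87C2C1A016 (r,kernel):
  L0: frame=0x1B idx=27 entry=0x1D007 [P=1 RW=1 US=1 PS=0]
  L1: frame=0x1D idx=31 entry=0x20007 [P=1 RW=1 US=1 PS=0]
  L2: frame=0x20 idx=22 entry=0x23007 [P=1 RW=1 US=1 PS=0]
  L3: frame=0x23 idx=26 entry=0x27007 [P=1 RW=1 US=1 PS=0]
  → PA=0x27016  (4 entries read)
#1 VA=0xE808001422E (r,kernel):
  L0: frame=0x1B idx=29 entry=0x2A007 [P=1 RW=1 US=1 PS=0]
  L1: frame=0x2A idx=2 entry=0x2C007 [P=1 RW=1 US=1 PS=0]
  L2: frame=0x2C idx=0 entry=0x2E007 [P=1 RW=1 US=1 PS=0]
  L3: frame=0x2E idx=20 entry=0x30007 [P=1 RW=1 US=1 PS=0]
  → PA=0x3022E  (4 entries read)
#2 VA=0xD87C2C1A016 (r,kernel):
  TLB hit vpn=0xD87C2C1A → PA=0x27016

TLB: [["0xD87C2C1A", "0x27"], ["0xE8080014", "0x30"]]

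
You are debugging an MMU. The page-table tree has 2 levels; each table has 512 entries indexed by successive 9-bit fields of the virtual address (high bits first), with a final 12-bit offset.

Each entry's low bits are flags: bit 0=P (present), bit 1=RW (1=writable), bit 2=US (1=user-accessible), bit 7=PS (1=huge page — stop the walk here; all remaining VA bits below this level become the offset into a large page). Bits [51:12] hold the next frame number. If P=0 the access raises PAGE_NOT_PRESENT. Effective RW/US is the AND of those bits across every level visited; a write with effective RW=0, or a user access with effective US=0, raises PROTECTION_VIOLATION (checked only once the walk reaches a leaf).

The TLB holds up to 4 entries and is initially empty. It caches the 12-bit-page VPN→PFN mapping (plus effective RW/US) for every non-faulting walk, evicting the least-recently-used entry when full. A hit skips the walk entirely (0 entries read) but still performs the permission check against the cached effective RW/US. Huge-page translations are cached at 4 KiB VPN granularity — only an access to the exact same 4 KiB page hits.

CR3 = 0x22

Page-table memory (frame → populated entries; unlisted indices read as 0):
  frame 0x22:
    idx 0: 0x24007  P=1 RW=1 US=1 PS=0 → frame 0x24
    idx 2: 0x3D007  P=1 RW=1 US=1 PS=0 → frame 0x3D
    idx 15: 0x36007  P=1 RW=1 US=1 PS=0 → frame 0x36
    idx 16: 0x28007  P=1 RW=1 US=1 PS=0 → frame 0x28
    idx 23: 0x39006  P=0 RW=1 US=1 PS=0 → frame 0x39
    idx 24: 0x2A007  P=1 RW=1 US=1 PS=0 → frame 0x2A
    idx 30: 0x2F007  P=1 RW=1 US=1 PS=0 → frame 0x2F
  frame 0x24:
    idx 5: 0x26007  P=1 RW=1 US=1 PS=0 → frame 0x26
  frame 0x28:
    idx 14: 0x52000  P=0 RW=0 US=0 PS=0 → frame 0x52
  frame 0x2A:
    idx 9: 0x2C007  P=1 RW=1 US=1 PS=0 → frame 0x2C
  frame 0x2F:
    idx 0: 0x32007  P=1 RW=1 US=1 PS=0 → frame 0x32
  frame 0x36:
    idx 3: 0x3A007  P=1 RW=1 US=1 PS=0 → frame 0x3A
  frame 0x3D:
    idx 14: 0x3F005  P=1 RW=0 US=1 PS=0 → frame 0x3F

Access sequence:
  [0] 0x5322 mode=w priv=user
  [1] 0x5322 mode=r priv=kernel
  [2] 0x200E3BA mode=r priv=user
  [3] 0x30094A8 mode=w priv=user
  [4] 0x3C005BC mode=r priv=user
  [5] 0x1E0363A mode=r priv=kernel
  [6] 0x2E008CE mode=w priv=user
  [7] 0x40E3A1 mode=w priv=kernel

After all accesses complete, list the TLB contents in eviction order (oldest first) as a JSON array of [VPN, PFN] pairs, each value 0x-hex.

Walk each access:
#0 VA=0x5322 (w,user):
  lvl0: tbl 0x22, slot 0 ⇒ 0x24007 (P1/RW1/US1/PS0)
  lvl1: tbl 0x24, slot 5 ⇒ 0x26007 (P1/RW1/US1/PS0)
  → PA=0x26322  (2 entries read)
#1 VA=0x5322 (r,kernel):
  TLB hit vpn=0x5 → PA=0x26322
#2 VA=0x200E3BA (r,user):
  lvl0: tbl 0x22, slot 16 ⇒ 0x28007 (P1/RW1/US1/PS0)
  lvl1: tbl 0x28, slot 14 ⇒ 0x52000 (P0/RW0/US0/PS0)
  ✗ PAGE_NOT_PRESENT  [2 reads]
#3 VA=0x30094A8 (w,user):
  lvl0: tbl 0x22, slot 24 ⇒ 0x2A007 (P1/RW1/US1/PS0)
  lvl1: tbl 0x2A, slot 9 ⇒ 0x2C007 (P1/RW1/US1/PS0)
  → PA=0x2C4A8  (2 entries read)
#4 VA=0x3C005BC (r,user):
  lvl0: tbl 0x22, slot 30 ⇒ 0x2F007 (P1/RW1/US1/PS0)
  lvl1: tbl 0x2F, slot 0 ⇒ 0x32007 (P1/RW1/US1/PS0)
  → PA=0x325BC  (2 entries read)
#5 VA=0x1E0363A (r,kernel):
  lvl0: tbl 0x22, slot 15 ⇒ 0x36007 (P1/RW1/US1/PS0)
  lvl1: tbl 0x36, slot 3 ⇒ 0x3A007 (P1/RW1/US1/PS0)
  → PA=0x3A63A  (2 entries read)
#6 VA=0x2E008CE (w,user):
  lvl0: tbl 0x22, slot 23 ⇒ 0x39006 (P0/RW1/US1/PS0)
  ✗ PAGE_NOT_PRESENT  [1 reads]
#7 VA=0x40E3A1 (w,kernel):
  lvl0: tbl 0x22, slot 2 ⇒ 0x3D007 (P1/RW1/US1/PS0)
  lvl1: tbl 0x3D, slot 14 ⇒ 0x3F005 (P1/RW0/US1/PS0)
  ✗ PROTECTION_VIOLATION  [2 reads]

TLB: [["0x5", "0x26"], ["0x3009", "0x2C"], ["0x3C00", "0x32"], ["0x1E03", "0x3A"]]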